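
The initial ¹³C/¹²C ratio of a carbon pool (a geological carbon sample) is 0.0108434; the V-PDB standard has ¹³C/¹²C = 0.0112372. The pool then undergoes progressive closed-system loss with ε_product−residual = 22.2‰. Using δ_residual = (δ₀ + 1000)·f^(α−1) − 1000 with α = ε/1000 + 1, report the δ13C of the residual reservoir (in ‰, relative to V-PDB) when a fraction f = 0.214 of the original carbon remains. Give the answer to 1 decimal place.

-67.5‰

δ₀ = (0.0108434/0.0112372 − 1)×1000 = (0.964956 − 1)×1000 = -35.044‰
α − 1 = ε/1000 = 0.0222
f^(α−1) = 0.214^(0.0222) = 0.966352
δ_res = (-35.044 + 1000) × 0.966352 − 1000 = 932.487 − 1000 = -67.51‰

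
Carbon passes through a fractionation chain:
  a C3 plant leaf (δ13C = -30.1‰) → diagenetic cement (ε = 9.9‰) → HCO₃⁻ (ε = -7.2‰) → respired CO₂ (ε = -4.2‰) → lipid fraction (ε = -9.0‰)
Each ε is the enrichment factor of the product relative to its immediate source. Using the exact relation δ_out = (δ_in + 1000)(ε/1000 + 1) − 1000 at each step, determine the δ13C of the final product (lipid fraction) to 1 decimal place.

step 1: δ = (-30.10 + 1000)·(9.9/1000 + 1) − 1000 = -20.50‰
step 2: δ = (-20.50 + 1000)·(-7.2/1000 + 1) − 1000 = -27.55‰
step 3: δ = (-27.55 + 1000)·(-4.2/1000 + 1) − 1000 = -31.63‰
step 4: δ = (-31.63 + 1000)·(-9.0/1000 + 1) − 1000 = -40.35‰

-40.3‰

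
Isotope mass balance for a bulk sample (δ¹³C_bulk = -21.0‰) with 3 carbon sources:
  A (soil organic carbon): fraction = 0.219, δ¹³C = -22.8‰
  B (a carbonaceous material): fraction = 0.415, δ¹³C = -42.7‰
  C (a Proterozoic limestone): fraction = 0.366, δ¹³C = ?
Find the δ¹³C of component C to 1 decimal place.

4.7‰

Isotope mass balance: δ_bulk = Σ fᵢ·δᵢ.
-21.0 = 0.219×(-22.8) + 0.415×(-42.7) + 0.366×δ_C
0.366·δ_C = -21.0 − (-22.714) = 1.714
δ_C = 1.714 / 0.366 = 4.68‰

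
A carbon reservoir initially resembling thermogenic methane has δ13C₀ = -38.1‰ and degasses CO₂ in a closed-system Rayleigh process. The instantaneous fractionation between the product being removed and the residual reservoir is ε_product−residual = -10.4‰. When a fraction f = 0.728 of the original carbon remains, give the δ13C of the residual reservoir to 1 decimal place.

Rayleigh residual: δ_res = (δ₀ + 1000)·f^(α−1) − 1000
α = ε/1000 + 1 = 0.98960, so α − 1 = -0.01040
f^(α−1) = 0.728^(-0.01040) = 1.003307
δ_res = (-38.1 + 1000) × 1.003307 − 1000 = 965.081 − 1000 = -34.92‰

-34.9‰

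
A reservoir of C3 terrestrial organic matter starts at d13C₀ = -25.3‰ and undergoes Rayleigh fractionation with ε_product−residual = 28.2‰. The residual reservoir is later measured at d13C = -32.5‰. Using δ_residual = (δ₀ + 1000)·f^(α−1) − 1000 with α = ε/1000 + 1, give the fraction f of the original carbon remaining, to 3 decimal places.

0.769

α − 1 = ε/1000 = 0.0282
(δ_res + 1000)/(δ₀ + 1000) = (-32.5 + 1000)/(-25.3 + 1000) = 967.5/974.7 = 0.992613
f = 0.992613^(1/0.0282) = exp(ln(0.992613)/0.0282) = exp(-0.00741/0.0282)
f = exp(-0.2629) = 0.7688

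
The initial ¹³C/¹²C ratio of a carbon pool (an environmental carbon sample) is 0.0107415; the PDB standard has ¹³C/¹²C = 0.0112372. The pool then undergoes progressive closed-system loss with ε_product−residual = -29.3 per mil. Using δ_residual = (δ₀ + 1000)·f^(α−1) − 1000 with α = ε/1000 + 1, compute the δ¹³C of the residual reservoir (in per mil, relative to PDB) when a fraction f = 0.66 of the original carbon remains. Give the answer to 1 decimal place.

δ₀ = (0.0107415/0.0112372 − 1)×1000 = (0.955888 − 1)×1000 = -44.112 per mil
α − 1 = ε/1000 = -0.0293
f^(α−1) = 0.66^(-0.0293) = 1.012249
δ_res = (-44.112 + 1000) × 1.012249 − 1000 = 967.596 − 1000 = -32.40 per mil

-32.4 per mil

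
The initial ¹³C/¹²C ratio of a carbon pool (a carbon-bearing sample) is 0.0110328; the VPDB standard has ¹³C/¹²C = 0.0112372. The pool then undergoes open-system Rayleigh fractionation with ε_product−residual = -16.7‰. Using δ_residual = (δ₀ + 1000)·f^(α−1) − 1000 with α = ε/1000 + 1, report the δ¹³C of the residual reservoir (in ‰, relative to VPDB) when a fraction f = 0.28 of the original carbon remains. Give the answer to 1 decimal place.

2.9‰

δ₀ = (0.0110328/0.0112372 − 1)×1000 = (0.981810 − 1)×1000 = -18.190‰
α − 1 = ε/1000 = -0.0167
f^(α−1) = 0.28^(-0.0167) = 1.021486
δ_res = (-18.190 + 1000) × 1.021486 − 1000 = 1002.906 − 1000 = 2.91‰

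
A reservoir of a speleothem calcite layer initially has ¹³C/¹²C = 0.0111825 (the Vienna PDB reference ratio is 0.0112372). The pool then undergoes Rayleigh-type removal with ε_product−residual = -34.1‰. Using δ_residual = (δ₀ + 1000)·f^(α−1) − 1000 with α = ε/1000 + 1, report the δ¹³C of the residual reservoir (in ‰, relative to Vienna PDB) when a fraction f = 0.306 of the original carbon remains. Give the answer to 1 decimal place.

δ₀ = (0.0111825/0.0112372 − 1)×1000 = (0.995132 − 1)×1000 = -4.868‰
α − 1 = ε/1000 = -0.0341
f^(α−1) = 0.306^(-0.0341) = 1.041207
δ_res = (-4.868 + 1000) × 1.041207 − 1000 = 1036.138 − 1000 = 36.14‰

36.1‰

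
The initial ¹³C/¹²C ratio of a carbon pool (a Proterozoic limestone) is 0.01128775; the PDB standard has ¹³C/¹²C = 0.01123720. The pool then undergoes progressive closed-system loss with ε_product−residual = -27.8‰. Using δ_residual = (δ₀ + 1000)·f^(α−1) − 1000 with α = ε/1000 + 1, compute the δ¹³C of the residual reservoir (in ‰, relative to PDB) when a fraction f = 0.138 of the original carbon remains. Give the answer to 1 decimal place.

δ₀ = (0.01128775/0.01123720 − 1)×1000 = (1.004498 − 1)×1000 = 4.498‰
α − 1 = ε/1000 = -0.0278
f^(α−1) = 0.138^(-0.0278) = 1.056602
δ_res = (4.498 + 1000) × 1.056602 − 1000 = 1061.355 − 1000 = 61.35‰

61.4‰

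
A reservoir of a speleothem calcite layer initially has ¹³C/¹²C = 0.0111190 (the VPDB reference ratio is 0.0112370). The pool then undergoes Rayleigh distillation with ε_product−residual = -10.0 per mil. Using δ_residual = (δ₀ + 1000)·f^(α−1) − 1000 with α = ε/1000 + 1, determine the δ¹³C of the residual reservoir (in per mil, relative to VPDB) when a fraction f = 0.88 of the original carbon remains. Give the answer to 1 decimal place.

δ₀ = (0.0111190/0.0112370 − 1)×1000 = (0.989499 − 1)×1000 = -10.501 per mil
α − 1 = ε/1000 = -0.0100
f^(α−1) = 0.88^(-0.0100) = 1.001279
δ_res = (-10.501 + 1000) × 1.001279 − 1000 = 990.765 − 1000 = -9.24 per mil

-9.2 per mil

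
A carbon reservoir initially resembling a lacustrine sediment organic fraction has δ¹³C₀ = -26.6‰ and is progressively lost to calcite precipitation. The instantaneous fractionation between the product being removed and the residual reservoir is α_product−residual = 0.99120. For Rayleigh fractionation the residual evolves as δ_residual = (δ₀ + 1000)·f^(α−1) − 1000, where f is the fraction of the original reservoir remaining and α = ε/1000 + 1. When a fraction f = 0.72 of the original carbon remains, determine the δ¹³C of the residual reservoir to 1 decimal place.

-23.8‰

Rayleigh residual: δ_res = (δ₀ + 1000)·f^(α−1) − 1000
α − 1 = -0.00880
f^(α−1) = 0.72^(-0.00880) = 1.002895
δ_res = (-26.6 + 1000) × 1.002895 − 1000 = 976.218 − 1000 = -23.78‰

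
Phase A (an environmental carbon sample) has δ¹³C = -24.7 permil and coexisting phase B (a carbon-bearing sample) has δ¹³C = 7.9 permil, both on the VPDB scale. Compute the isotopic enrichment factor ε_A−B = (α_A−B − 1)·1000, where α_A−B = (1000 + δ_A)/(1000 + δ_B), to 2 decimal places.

α_A−B = (1000 + -24.7) / (1000 + 7.9) = 975.3 / 1007.9 = 0.967656
ε_A−B = (0.967656 − 1) × 1000 = -32.344 permil
(The approximation ε ≈ δ_A − δ_B would give -32.6 permil.)

-32.34 permil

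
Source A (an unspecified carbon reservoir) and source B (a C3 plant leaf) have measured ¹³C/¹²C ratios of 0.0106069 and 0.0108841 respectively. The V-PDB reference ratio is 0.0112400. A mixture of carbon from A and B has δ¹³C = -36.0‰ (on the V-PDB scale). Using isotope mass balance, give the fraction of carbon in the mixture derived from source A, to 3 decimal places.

0.176

δ_A = (0.0106069/0.0112400 − 1)×1000 = (0.943674 − 1)×1000 = -56.326‰
δ_B = (0.0108841/0.0112400 − 1)×1000 = (0.968336 − 1)×1000 = -31.664‰
f_A = (δ_mix − δ_B)/(δ_A − δ_B) = (-36.0 − (-31.664))/(-56.326 − (-31.664))
f_A = -4.336 / -24.662 = 0.1758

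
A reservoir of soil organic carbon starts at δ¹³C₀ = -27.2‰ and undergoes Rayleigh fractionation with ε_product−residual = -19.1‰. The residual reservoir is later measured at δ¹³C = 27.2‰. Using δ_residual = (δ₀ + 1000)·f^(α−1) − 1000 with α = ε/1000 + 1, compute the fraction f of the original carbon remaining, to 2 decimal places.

0.06

α − 1 = ε/1000 = -0.0191
(δ_res + 1000)/(δ₀ + 1000) = (27.2 + 1000)/(-27.2 + 1000) = 1027.2/972.8 = 1.055921
f = 1.055921^(1/-0.0191) = exp(ln(1.055921)/-0.0191) = exp(0.05441/-0.0191)
f = exp(-2.8489) = 0.0579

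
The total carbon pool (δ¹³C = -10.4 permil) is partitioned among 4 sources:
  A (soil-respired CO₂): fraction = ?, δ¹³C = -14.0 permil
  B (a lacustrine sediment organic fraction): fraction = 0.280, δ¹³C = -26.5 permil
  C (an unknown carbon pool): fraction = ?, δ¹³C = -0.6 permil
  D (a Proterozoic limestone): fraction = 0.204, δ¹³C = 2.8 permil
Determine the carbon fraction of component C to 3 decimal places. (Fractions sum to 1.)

Let f_C and f_A be the unknown fractions; fractions sum to 1 so f_C + f_A = 0.516.
Mass balance: Σ fᵢ·δᵢ = δ_bulk ⇒ f_C·(-0.6) + f_A·(-14.0) = -10.4 − (-6.849) = -3.551
Substitute f_A = 0.516 − f_C:
f_C·(-0.6 − -14.0) = -3.551 − 0.516×(-14.0) = 3.673
f_C = 3.673 / 13.4 = 0.2741

0.274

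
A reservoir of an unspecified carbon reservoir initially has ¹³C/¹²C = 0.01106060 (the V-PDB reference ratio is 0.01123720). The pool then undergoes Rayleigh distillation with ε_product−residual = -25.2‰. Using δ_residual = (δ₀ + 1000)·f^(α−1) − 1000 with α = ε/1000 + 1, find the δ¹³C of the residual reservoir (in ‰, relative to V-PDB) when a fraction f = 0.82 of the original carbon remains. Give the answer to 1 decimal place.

-10.8‰

δ₀ = (0.01106060/0.01123720 − 1)×1000 = (0.984284 − 1)×1000 = -15.716‰
α − 1 = ε/1000 = -0.0252
f^(α−1) = 0.82^(-0.0252) = 1.005013
δ_res = (-15.716 + 1000) × 1.005013 − 1000 = 989.219 − 1000 = -10.78‰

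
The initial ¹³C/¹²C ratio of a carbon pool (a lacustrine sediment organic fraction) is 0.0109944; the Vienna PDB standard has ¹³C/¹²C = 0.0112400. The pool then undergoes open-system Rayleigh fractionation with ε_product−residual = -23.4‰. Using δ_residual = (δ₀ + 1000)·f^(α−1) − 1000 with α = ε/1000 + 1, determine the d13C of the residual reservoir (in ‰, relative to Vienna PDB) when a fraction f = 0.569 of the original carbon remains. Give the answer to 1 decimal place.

δ₀ = (0.0109944/0.0112400 − 1)×1000 = (0.978149 − 1)×1000 = -21.851‰
α − 1 = ε/1000 = -0.0234
f^(α−1) = 0.569^(-0.0234) = 1.013282
δ_res = (-21.851 + 1000) × 1.013282 − 1000 = 991.141 − 1000 = -8.86‰

-8.9‰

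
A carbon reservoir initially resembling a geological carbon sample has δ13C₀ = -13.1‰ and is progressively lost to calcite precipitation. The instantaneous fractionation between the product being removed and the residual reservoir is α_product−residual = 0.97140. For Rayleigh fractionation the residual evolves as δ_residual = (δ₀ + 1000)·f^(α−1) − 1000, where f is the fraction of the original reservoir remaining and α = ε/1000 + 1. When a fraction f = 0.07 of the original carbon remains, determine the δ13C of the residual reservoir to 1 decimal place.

64.9‰

Rayleigh residual: δ_res = (δ₀ + 1000)·f^(α−1) − 1000
α − 1 = -0.02860
f^(α−1) = 0.07^(-0.02860) = 1.079022
δ_res = (-13.1 + 1000) × 1.079022 − 1000 = 1064.887 − 1000 = 64.89‰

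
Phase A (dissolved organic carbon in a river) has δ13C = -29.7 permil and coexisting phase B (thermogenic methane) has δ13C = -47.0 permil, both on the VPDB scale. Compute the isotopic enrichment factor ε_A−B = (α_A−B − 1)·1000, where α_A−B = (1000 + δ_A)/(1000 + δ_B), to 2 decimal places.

18.15 permil

α_A−B = (1000 + -29.7) / (1000 + -47.0) = 970.3 / 953.0 = 1.018153
ε_A−B = (1.018153 − 1) × 1000 = 18.153 permil
(The approximation ε ≈ δ_A − δ_B would give 17.3 permil.)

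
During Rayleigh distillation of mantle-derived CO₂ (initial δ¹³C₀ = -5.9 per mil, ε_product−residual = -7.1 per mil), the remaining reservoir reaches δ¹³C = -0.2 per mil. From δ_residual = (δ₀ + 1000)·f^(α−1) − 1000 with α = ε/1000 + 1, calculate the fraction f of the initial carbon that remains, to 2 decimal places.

α − 1 = ε/1000 = -0.0071
(δ_res + 1000)/(δ₀ + 1000) = (-0.2 + 1000)/(-5.9 + 1000) = 999.8/994.1 = 1.005734
f = 1.005734^(1/-0.0071) = exp(ln(1.005734)/-0.0071) = exp(0.00572/-0.0071)
f = exp(-0.8053) = 0.4470

0.45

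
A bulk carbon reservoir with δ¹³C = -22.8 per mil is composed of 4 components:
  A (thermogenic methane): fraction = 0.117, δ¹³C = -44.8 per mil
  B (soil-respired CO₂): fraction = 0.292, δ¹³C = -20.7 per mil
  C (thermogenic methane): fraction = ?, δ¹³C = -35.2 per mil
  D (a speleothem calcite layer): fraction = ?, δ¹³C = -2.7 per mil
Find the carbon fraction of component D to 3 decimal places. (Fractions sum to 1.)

Let f_D and f_C be the unknown fractions; fractions sum to 1 so f_D + f_C = 0.591.
Mass balance: Σ fᵢ·δᵢ = δ_bulk ⇒ f_D·(-2.7) + f_C·(-35.2) = -22.8 − (-11.286) = -11.514
Substitute f_C = 0.591 − f_D:
f_D·(-2.7 − -35.2) = -11.514 − 0.591×(-35.2) = 9.289
f_D = 9.289 / 32.5 = 0.2858

0.286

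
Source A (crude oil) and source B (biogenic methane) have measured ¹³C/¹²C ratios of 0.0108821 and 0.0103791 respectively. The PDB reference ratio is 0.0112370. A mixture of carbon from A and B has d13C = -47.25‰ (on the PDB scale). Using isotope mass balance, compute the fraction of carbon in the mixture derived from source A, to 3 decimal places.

0.650

δ_A = (0.0108821/0.0112370 − 1)×1000 = (0.968417 − 1)×1000 = -31.583‰
δ_B = (0.0103791/0.0112370 − 1)×1000 = (0.923654 − 1)×1000 = -76.346‰
f_A = (δ_mix − δ_B)/(δ_A − δ_B) = (-47.25 − (-76.346))/(-31.583 − (-76.346))
f_A = 29.096 / 44.763 = 0.6500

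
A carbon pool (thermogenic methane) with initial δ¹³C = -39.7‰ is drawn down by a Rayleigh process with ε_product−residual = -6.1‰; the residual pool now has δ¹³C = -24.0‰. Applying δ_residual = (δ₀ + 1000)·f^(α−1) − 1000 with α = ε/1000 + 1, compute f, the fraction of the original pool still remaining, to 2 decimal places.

α − 1 = ε/1000 = -0.0061
(δ_res + 1000)/(δ₀ + 1000) = (-24.0 + 1000)/(-39.7 + 1000) = 976.0/960.3 = 1.016349
f = 1.016349^(1/-0.0061) = exp(ln(1.016349)/-0.0061) = exp(0.01622/-0.0061)
f = exp(-2.6585) = 0.0701

0.07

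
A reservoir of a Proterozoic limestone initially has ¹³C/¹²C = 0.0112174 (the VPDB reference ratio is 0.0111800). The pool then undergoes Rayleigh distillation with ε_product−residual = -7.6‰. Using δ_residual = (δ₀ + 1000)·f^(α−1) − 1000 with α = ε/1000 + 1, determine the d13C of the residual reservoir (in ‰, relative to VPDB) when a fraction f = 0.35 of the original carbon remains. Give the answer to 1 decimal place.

δ₀ = (0.0112174/0.0111800 − 1)×1000 = (1.003345 − 1)×1000 = 3.345‰
α − 1 = ε/1000 = -0.0076
f^(α−1) = 0.35^(-0.0076) = 1.008011
δ_res = (3.345 + 1000) × 1.008011 − 1000 = 1011.383 − 1000 = 11.38‰

11.4‰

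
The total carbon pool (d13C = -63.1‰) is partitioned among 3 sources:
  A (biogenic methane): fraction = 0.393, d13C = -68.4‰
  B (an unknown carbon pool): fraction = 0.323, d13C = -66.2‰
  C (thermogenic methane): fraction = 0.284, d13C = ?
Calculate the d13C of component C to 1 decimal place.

-52.2‰

Isotope mass balance: δ_bulk = Σ fᵢ·δᵢ.
-63.1 = 0.393×(-68.4) + 0.323×(-66.2) + 0.284×δ_C
0.284·δ_C = -63.1 − (-48.264) = -14.836
δ_C = -14.836 / 0.284 = -52.24‰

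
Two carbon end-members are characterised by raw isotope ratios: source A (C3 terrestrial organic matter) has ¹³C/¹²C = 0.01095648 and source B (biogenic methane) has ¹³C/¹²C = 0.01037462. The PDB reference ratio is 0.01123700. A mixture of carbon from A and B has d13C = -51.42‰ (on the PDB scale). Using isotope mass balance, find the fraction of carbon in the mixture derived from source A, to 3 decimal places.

δ_A = (0.01095648/0.01123700 − 1)×1000 = (0.975036 − 1)×1000 = -24.964‰
δ_B = (0.01037462/0.01123700 − 1)×1000 = (0.923255 − 1)×1000 = -76.745‰
f_A = (δ_mix − δ_B)/(δ_A − δ_B) = (-51.42 − (-76.745))/(-24.964 − (-76.745))
f_A = 25.325 / 51.781 = 0.4891

0.489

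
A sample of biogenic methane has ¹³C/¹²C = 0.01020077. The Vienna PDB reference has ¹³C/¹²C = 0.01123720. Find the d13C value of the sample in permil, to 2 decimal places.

-92.23 permil

d13C = (R_sample / R_standard − 1) × 1000
R_sample / R_standard = 0.01020077 / 0.01123720 = 0.907768
d13C = (0.907768 − 1) × 1000 = -92.232 permil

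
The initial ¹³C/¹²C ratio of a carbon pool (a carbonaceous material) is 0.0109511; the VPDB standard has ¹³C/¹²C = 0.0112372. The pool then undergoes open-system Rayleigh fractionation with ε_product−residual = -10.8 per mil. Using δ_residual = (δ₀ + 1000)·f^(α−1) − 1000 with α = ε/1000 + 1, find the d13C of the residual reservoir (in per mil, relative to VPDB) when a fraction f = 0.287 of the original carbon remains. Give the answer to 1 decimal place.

-12.2 per mil

δ₀ = (0.0109511/0.0112372 − 1)×1000 = (0.974540 − 1)×1000 = -25.460 per mil
α − 1 = ε/1000 = -0.0108
f^(α−1) = 0.287^(-0.0108) = 1.013573
δ_res = (-25.460 + 1000) × 1.013573 − 1000 = 987.767 − 1000 = -12.23 per mil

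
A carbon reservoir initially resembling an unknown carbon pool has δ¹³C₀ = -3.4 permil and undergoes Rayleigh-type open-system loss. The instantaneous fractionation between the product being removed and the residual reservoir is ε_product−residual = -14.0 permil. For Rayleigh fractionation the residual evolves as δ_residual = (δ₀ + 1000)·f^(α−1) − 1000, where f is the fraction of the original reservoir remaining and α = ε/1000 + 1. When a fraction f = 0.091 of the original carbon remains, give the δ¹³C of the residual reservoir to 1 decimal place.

30.6 permil

Rayleigh residual: δ_res = (δ₀ + 1000)·f^(α−1) − 1000
α = ε/1000 + 1 = 0.98600, so α − 1 = -0.01400
f^(α−1) = 0.091^(-0.01400) = 1.034126
δ_res = (-3.4 + 1000) × 1.034126 − 1000 = 1030.610 − 1000 = 30.61 permil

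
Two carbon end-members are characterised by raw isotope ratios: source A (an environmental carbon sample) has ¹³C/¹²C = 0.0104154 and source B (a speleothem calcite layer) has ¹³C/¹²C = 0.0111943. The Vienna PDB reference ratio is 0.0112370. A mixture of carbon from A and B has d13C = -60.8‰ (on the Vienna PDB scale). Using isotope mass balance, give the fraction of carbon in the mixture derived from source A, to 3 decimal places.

0.822

δ_A = (0.0104154/0.0112370 − 1)×1000 = (0.926884 − 1)×1000 = -73.116‰
δ_B = (0.0111943/0.0112370 − 1)×1000 = (0.996200 − 1)×1000 = -3.800‰
f_A = (δ_mix − δ_B)/(δ_A − δ_B) = (-60.8 − (-3.800))/(-73.116 − (-3.800))
f_A = -57.000 / -69.316 = 0.8223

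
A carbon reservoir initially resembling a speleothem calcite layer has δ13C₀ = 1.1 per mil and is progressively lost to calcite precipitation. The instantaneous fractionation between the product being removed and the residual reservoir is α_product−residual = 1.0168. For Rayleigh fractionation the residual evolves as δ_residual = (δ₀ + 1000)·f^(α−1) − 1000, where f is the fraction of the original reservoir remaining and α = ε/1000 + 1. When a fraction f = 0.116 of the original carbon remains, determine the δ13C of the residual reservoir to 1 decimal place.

-34.5 per mil

Rayleigh residual: δ_res = (δ₀ + 1000)·f^(α−1) − 1000
α − 1 = 0.01680
f^(α−1) = 0.116^(0.01680) = 0.964457
δ_res = (1.1 + 1000) × 0.964457 − 1000 = 965.518 − 1000 = -34.48 per mil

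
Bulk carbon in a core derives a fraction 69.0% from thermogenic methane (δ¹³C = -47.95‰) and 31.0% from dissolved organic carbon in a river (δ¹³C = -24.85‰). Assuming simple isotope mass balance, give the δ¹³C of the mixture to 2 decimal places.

-40.79‰

δ_mix = f_A·δ_A + f_B·δ_B
δ_mix = 0.690 × (-47.95) + 0.310 × (-24.85)
δ_mix = -33.085 + -7.704 = -40.789‰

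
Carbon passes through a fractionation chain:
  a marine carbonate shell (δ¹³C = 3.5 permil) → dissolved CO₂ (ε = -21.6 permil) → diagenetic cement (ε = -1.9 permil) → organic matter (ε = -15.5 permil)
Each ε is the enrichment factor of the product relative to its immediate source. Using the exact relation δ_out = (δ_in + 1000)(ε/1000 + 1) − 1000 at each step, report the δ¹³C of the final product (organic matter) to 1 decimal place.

-35.2 permil

step 1: δ = (3.50 + 1000)·(-21.6/1000 + 1) − 1000 = -18.18 permil
step 2: δ = (-18.18 + 1000)·(-1.9/1000 + 1) − 1000 = -20.04 permil
step 3: δ = (-20.04 + 1000)·(-15.5/1000 + 1) − 1000 = -35.23 permil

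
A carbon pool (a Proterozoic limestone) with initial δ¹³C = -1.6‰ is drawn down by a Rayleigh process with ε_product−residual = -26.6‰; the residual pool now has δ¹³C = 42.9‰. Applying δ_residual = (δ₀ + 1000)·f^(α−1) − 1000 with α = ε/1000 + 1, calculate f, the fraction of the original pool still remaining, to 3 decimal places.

0.194

α − 1 = ε/1000 = -0.0266
(δ_res + 1000)/(δ₀ + 1000) = (42.9 + 1000)/(-1.6 + 1000) = 1042.9/998.4 = 1.044571
f = 1.044571^(1/-0.0266) = exp(ln(1.044571)/-0.0266) = exp(0.04361/-0.0266)
f = exp(-1.6393) = 0.1941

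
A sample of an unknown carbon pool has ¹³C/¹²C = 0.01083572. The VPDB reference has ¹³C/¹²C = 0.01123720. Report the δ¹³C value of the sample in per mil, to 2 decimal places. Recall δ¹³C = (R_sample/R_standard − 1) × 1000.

δ¹³C = (R_sample / R_standard − 1) × 1000
R_sample / R_standard = 0.01083572 / 0.01123720 = 0.964272
δ¹³C = (0.964272 − 1) × 1000 = -35.728 per mil

-35.73 per mil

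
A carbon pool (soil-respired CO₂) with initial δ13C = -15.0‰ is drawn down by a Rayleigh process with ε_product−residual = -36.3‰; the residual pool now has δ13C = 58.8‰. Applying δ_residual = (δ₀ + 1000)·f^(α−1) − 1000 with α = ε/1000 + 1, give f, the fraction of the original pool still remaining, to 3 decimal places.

α − 1 = ε/1000 = -0.0363
(δ_res + 1000)/(δ₀ + 1000) = (58.8 + 1000)/(-15.0 + 1000) = 1058.8/985.0 = 1.074924
f = 1.074924^(1/-0.0363) = exp(ln(1.074924)/-0.0363) = exp(0.07225/-0.0363)
f = exp(-1.9904) = 0.1366

0.137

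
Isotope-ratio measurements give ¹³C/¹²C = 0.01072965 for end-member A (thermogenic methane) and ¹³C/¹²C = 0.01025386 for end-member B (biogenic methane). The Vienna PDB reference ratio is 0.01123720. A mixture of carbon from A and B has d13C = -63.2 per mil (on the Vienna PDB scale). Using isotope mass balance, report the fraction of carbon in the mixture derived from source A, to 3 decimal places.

0.574

δ_A = (0.01072965/0.01123720 − 1)×1000 = (0.954833 − 1)×1000 = -45.167 per mil
δ_B = (0.01025386/0.01123720 − 1)×1000 = (0.912492 − 1)×1000 = -87.508 per mil
f_A = (δ_mix − δ_B)/(δ_A − δ_B) = (-63.2 − (-87.508))/(-45.167 − (-87.508))
f_A = 24.308 / 42.341 = 0.5741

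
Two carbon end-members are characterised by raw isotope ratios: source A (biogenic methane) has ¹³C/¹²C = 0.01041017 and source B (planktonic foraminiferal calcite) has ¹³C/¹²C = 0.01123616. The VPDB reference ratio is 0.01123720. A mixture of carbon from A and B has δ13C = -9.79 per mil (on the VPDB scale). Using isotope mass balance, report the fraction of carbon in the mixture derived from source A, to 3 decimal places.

δ_A = (0.01041017/0.01123720 − 1)×1000 = (0.926402 − 1)×1000 = -73.598 per mil
δ_B = (0.01123616/0.01123720 − 1)×1000 = (0.999907 − 1)×1000 = -0.093 per mil
f_A = (δ_mix − δ_B)/(δ_A − δ_B) = (-9.79 − (-0.093))/(-73.598 − (-0.093))
f_A = -9.697 / -73.505 = 0.1319

0.132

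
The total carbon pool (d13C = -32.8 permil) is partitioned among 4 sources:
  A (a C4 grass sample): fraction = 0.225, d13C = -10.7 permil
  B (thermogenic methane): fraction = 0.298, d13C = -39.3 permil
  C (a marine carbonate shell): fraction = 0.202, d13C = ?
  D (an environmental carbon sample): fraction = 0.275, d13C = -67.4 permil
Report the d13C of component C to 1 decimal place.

-0.7 permil

Isotope mass balance: δ_bulk = Σ fᵢ·δᵢ.
-32.8 = 0.225×(-10.7) + 0.298×(-39.3) + 0.202×δ_C + 0.275×(-67.4)
0.202·δ_C = -32.8 − (-32.654) = -0.146
δ_C = -0.146 / 0.202 = -0.72 permil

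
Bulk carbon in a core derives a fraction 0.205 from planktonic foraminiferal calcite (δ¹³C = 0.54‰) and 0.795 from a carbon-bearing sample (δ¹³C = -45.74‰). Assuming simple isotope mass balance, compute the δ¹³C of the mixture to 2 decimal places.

-36.25‰

δ_mix = f_A·δ_A + f_B·δ_B
δ_mix = 0.205 × (0.54) + 0.795 × (-45.74)
δ_mix = 0.111 + -36.363 = -36.253‰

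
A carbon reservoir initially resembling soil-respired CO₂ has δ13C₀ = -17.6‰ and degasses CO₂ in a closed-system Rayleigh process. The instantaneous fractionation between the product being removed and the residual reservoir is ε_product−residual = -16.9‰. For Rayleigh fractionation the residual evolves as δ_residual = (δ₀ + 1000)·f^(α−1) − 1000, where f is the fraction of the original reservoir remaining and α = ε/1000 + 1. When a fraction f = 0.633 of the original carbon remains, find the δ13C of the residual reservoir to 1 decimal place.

Rayleigh residual: δ_res = (δ₀ + 1000)·f^(α−1) − 1000
α = ε/1000 + 1 = 0.98310, so α − 1 = -0.01690
f^(α−1) = 0.633^(-0.01690) = 1.007758
δ_res = (-17.6 + 1000) × 1.007758 − 1000 = 990.022 − 1000 = -9.98‰

-10.0‰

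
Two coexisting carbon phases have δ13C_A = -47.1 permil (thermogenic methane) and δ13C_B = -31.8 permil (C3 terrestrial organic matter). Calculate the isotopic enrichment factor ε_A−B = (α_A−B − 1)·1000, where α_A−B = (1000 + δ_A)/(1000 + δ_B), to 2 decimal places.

-15.80 permil

α_A−B = (1000 + -47.1) / (1000 + -31.8) = 952.9 / 968.2 = 0.984197
ε_A−B = (0.984197 − 1) × 1000 = -15.803 permil
(The approximation ε ≈ δ_A − δ_B would give -15.3 permil.)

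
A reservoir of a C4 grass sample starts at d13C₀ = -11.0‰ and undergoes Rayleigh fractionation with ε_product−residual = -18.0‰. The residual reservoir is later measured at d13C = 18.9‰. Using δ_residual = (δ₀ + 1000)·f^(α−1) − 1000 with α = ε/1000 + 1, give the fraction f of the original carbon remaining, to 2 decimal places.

0.19

α − 1 = ε/1000 = -0.0180
(δ_res + 1000)/(δ₀ + 1000) = (18.9 + 1000)/(-11.0 + 1000) = 1018.9/989.0 = 1.030233
f = 1.030233^(1/-0.0180) = exp(ln(1.030233)/-0.0180) = exp(0.02978/-0.0180)
f = exp(-1.6547) = 0.1911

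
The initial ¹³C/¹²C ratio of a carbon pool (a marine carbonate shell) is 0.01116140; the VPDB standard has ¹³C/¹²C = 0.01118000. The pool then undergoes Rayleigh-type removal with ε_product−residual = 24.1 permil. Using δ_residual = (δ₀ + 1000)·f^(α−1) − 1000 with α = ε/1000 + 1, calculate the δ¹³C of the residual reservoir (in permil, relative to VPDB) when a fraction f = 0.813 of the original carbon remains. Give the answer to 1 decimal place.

δ₀ = (0.01116140/0.01118000 − 1)×1000 = (0.998336 − 1)×1000 = -1.664 permil
α − 1 = ε/1000 = 0.0241
f^(α−1) = 0.813^(0.0241) = 0.995023
δ_res = (-1.664 + 1000) × 0.995023 − 1000 = 993.368 − 1000 = -6.63 permil

-6.6 permil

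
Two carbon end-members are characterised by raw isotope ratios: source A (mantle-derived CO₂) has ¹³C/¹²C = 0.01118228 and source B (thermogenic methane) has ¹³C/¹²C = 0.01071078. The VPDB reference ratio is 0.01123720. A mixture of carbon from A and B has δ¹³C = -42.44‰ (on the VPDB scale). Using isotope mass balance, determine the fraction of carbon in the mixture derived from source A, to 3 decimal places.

0.105

δ_A = (0.01118228/0.01123720 − 1)×1000 = (0.995113 − 1)×1000 = -4.887‰
δ_B = (0.01071078/0.01123720 − 1)×1000 = (0.953154 − 1)×1000 = -46.846‰
f_A = (δ_mix − δ_B)/(δ_A − δ_B) = (-42.44 − (-46.846))/(-4.887 − (-46.846))
f_A = 4.406 / 41.959 = 0.1050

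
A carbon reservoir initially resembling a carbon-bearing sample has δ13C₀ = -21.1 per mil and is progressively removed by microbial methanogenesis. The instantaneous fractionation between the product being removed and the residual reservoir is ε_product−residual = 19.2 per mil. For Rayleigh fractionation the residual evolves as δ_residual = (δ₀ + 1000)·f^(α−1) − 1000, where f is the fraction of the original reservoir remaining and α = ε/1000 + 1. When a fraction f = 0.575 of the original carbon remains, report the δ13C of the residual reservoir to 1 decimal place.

Rayleigh residual: δ_res = (δ₀ + 1000)·f^(α−1) − 1000
α = ε/1000 + 1 = 1.01920, so α − 1 = 0.01920
f^(α−1) = 0.575^(0.01920) = 0.989431
δ_res = (-21.1 + 1000) × 0.989431 − 1000 = 968.554 − 1000 = -31.45 per mil

-31.4 per mil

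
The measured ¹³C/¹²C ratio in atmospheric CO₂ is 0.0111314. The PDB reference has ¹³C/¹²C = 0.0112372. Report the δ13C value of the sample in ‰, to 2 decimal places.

-9.42‰

δ13C = (R_sample / R_standard − 1) × 1000
R_sample / R_standard = 0.0111314 / 0.0112372 = 0.990585
δ13C = (0.990585 − 1) × 1000 = -9.415‰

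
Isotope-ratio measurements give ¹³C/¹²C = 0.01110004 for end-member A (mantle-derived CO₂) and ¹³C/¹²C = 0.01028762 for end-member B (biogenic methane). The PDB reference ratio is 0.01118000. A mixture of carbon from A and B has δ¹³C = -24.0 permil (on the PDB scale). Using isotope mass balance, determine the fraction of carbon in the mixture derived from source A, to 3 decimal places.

δ_A = (0.01110004/0.01118000 − 1)×1000 = (0.992848 − 1)×1000 = -7.152 permil
δ_B = (0.01028762/0.01118000 − 1)×1000 = (0.920181 − 1)×1000 = -79.819 permil
f_A = (δ_mix − δ_B)/(δ_A − δ_B) = (-24.0 − (-79.819))/(-7.152 − (-79.819))
f_A = 55.819 / 72.667 = 0.7681

0.768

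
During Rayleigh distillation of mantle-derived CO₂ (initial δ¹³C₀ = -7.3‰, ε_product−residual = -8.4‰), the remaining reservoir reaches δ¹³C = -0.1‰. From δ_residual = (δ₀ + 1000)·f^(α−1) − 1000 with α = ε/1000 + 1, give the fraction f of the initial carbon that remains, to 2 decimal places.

α − 1 = ε/1000 = -0.0084
(δ_res + 1000)/(δ₀ + 1000) = (-0.1 + 1000)/(-7.3 + 1000) = 999.9/992.7 = 1.007253
f = 1.007253^(1/-0.0084) = exp(ln(1.007253)/-0.0084) = exp(0.00723/-0.0084)
f = exp(-0.8603) = 0.4230

0.42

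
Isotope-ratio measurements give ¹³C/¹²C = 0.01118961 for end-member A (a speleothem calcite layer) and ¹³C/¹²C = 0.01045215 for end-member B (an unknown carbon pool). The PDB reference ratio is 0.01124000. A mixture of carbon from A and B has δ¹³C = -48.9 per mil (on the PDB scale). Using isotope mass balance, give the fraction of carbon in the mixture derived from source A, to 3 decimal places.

0.323

δ_A = (0.01118961/0.01124000 − 1)×1000 = (0.995517 − 1)×1000 = -4.483 per mil
δ_B = (0.01045215/0.01124000 − 1)×1000 = (0.929907 − 1)×1000 = -70.093 per mil
f_A = (δ_mix − δ_B)/(δ_A − δ_B) = (-48.9 − (-70.093))/(-4.483 − (-70.093))
f_A = 21.193 / 65.610 = 0.3230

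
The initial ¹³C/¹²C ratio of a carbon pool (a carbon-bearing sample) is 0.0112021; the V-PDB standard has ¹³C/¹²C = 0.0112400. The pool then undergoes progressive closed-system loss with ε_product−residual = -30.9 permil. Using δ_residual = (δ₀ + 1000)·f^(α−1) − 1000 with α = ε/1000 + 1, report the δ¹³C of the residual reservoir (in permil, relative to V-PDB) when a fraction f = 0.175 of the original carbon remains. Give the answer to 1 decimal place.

δ₀ = (0.0112021/0.0112400 − 1)×1000 = (0.996628 − 1)×1000 = -3.372 permil
α − 1 = ε/1000 = -0.0309
f^(α−1) = 0.175^(-0.0309) = 1.055334
δ_res = (-3.372 + 1000) × 1.055334 − 1000 = 1051.776 − 1000 = 51.78 permil

51.8 permil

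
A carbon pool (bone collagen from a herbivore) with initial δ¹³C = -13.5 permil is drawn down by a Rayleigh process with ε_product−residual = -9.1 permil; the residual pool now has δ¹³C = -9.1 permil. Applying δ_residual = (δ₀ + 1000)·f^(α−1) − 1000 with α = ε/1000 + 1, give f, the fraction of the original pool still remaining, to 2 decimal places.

0.61

α − 1 = ε/1000 = -0.0091
(δ_res + 1000)/(δ₀ + 1000) = (-9.1 + 1000)/(-13.5 + 1000) = 990.9/986.5 = 1.004460
f = 1.004460^(1/-0.0091) = exp(ln(1.004460)/-0.0091) = exp(0.00445/-0.0091)
f = exp(-0.4890) = 0.6132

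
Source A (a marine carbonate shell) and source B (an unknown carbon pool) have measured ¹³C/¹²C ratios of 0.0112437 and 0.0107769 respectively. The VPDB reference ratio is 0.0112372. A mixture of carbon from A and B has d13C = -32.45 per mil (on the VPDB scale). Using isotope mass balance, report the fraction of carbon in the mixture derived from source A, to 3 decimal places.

0.205

δ_A = (0.0112437/0.0112372 − 1)×1000 = (1.000578 − 1)×1000 = 0.578 per mil
δ_B = (0.0107769/0.0112372 − 1)×1000 = (0.959038 − 1)×1000 = -40.962 per mil
f_A = (δ_mix − δ_B)/(δ_A − δ_B) = (-32.45 − (-40.962))/(0.578 − (-40.962))
f_A = 8.512 / 41.541 = 0.2049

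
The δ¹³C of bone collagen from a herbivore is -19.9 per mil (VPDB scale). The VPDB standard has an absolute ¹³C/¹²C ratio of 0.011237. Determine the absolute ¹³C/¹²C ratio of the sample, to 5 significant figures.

0.011013

R_sample = R_standard × (δ¹³C/1000 + 1)
R_sample = 0.011237 × (-19.9/1000 + 1) = 0.011237 × 0.980100
R_sample = 0.0110134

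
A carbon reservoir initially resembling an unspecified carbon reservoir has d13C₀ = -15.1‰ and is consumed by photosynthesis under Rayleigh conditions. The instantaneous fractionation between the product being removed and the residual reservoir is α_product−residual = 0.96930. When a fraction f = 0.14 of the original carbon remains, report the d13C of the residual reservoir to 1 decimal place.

46.2‰

Rayleigh residual: δ_res = (δ₀ + 1000)·f^(α−1) − 1000
α − 1 = -0.03070
f^(α−1) = 0.14^(-0.03070) = 1.062219
δ_res = (-15.1 + 1000) × 1.062219 − 1000 = 1046.179 − 1000 = 46.18‰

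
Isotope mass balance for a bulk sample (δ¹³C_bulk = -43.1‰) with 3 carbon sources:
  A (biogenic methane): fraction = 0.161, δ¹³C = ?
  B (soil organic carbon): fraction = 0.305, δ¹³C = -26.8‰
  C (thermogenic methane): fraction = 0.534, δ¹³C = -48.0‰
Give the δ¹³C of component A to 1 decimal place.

-57.7‰

Isotope mass balance: δ_bulk = Σ fᵢ·δᵢ.
-43.1 = 0.161×δ_A + 0.305×(-26.8) + 0.534×(-48.0)
0.161·δ_A = -43.1 − (-33.806) = -9.294
δ_A = -9.294 / 0.161 = -57.73‰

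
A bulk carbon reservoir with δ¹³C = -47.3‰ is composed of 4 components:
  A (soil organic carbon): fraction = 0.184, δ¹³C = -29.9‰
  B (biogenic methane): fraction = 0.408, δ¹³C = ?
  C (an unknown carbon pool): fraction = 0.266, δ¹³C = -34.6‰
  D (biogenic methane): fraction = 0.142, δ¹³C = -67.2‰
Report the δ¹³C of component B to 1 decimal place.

Isotope mass balance: δ_bulk = Σ fᵢ·δᵢ.
-47.3 = 0.184×(-29.9) + 0.408×δ_B + 0.266×(-34.6) + 0.142×(-67.2)
0.408·δ_B = -47.3 − (-24.248) = -23.052
δ_B = -23.052 / 0.408 = -56.50‰

-56.5‰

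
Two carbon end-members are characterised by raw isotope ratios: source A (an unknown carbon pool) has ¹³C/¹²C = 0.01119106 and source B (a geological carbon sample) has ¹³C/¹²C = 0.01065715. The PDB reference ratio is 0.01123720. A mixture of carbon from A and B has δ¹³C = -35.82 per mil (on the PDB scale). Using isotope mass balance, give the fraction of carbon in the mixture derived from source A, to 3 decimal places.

δ_A = (0.01119106/0.01123720 − 1)×1000 = (0.995894 − 1)×1000 = -4.106 per mil
δ_B = (0.01065715/0.01123720 − 1)×1000 = (0.948381 − 1)×1000 = -51.619 per mil
f_A = (δ_mix − δ_B)/(δ_A − δ_B) = (-35.82 − (-51.619))/(-4.106 − (-51.619))
f_A = 15.799 / 47.513 = 0.3325

0.333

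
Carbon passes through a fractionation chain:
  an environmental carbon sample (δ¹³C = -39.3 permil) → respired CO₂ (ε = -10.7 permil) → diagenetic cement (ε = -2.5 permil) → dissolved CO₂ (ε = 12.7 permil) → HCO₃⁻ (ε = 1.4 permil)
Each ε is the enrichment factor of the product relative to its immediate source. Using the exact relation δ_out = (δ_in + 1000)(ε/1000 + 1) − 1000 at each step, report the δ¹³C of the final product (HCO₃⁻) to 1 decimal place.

-38.6 permil

step 1: δ = (-39.30 + 1000)·(-10.7/1000 + 1) − 1000 = -49.58 permil
step 2: δ = (-49.58 + 1000)·(-2.5/1000 + 1) − 1000 = -51.96 permil
step 3: δ = (-51.96 + 1000)·(12.7/1000 + 1) − 1000 = -39.92 permil
step 4: δ = (-39.92 + 1000)·(1.4/1000 + 1) − 1000 = -38.57 permil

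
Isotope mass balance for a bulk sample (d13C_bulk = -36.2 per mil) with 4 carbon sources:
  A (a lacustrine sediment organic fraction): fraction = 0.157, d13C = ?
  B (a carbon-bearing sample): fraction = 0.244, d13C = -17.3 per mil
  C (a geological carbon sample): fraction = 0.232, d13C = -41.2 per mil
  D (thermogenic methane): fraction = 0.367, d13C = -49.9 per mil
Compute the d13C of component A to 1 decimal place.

Isotope mass balance: δ_bulk = Σ fᵢ·δᵢ.
-36.2 = 0.157×δ_A + 0.244×(-17.3) + 0.232×(-41.2) + 0.367×(-49.9)
0.157·δ_A = -36.2 − (-32.093) = -4.107
δ_A = -4.107 / 0.157 = -26.16 per mil

-26.2 per mil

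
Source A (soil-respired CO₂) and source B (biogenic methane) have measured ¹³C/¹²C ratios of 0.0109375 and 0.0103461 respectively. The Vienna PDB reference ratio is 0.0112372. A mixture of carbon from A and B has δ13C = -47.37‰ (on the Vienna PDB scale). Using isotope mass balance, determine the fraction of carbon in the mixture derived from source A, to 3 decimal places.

δ_A = (0.0109375/0.0112372 − 1)×1000 = (0.973330 − 1)×1000 = -26.670‰
δ_B = (0.0103461/0.0112372 − 1)×1000 = (0.920701 − 1)×1000 = -79.299‰
f_A = (δ_mix − δ_B)/(δ_A − δ_B) = (-47.37 − (-79.299))/(-26.670 − (-79.299))
f_A = 31.929 / 52.629 = 0.6067

0.607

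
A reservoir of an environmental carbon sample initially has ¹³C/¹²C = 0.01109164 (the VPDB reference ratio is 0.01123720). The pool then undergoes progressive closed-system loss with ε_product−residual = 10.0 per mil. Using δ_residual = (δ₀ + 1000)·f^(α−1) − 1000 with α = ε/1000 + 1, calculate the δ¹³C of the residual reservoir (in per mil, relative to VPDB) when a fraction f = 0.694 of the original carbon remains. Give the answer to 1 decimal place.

δ₀ = (0.01109164/0.01123720 − 1)×1000 = (0.987047 − 1)×1000 = -12.953 per mil
α − 1 = ε/1000 = 0.0100
f^(α−1) = 0.694^(0.0100) = 0.996354
δ_res = (-12.953 + 1000) × 0.996354 − 1000 = 983.448 − 1000 = -16.55 per mil

-16.6 per mil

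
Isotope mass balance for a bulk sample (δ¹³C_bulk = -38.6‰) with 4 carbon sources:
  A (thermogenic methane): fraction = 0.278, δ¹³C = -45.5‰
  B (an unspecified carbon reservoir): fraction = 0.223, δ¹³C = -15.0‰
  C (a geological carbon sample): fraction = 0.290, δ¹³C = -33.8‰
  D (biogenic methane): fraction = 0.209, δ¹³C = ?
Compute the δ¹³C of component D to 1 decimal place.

-61.3‰

Isotope mass balance: δ_bulk = Σ fᵢ·δᵢ.
-38.6 = 0.278×(-45.5) + 0.223×(-15.0) + 0.290×(-33.8) + 0.209×δ_D
0.209·δ_D = -38.6 − (-25.796) = -12.804
δ_D = -12.804 / 0.209 = -61.26‰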